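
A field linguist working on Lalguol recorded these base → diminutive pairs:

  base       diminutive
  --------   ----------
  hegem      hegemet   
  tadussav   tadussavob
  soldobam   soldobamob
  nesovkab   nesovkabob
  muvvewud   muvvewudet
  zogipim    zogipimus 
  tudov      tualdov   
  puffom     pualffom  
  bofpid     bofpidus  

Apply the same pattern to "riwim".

riwimus

zogipim and soldobam both end in -m yet inflect differently (zogipimus, soldobamob), so the final letter is not what conditions the rule; the last vowel is.
"riwim" has last vowel 'i'. The stems whose last vowel is 'i' (zogipim → zogipimus, bofpid → bofpidus) add -us.
So riwim → riwimus.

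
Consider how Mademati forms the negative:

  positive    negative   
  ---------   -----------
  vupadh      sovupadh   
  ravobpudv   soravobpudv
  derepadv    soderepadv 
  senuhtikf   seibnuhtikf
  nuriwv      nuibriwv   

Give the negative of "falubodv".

ravobpudv and nuriwv both end in -v yet inflect differently (soravobpudv, nuibriwv), so the final letter is not what conditions the rule; the second-to-last letter is.
"falubodv" has second-to-last letter 'd'. The stems whose second-to-last letter is 'd' (ravobpudv → soravobpudv, derepadv → soderepadv, vupadh → sovupadh) add the prefix so-.
The other pattern: stems whose second-to-last letter is 'k' or 'w' insert -ib- after the first vowel.
So falubodv → sofalubodv.

sofalubodv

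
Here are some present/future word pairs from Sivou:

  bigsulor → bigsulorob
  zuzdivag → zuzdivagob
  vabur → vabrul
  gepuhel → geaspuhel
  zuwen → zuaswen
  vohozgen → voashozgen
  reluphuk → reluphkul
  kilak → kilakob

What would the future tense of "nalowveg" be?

naaslowveg

"nalowveg" has last vowel 'e'. The stems whose last vowel is 'e' (gepuhel → geaspuhel, zuwen → zuaswen, vohozgen → voashozgen) insert -as- after the first vowel.
So nalowveg → naaslowveg.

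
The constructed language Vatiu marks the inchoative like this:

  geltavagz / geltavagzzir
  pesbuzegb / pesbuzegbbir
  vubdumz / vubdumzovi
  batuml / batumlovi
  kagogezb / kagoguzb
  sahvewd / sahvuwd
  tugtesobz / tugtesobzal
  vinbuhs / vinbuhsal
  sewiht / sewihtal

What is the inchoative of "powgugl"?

"powgugl" has second-to-last letter 'g'. The stems whose second-to-last letter is 'g' (geltavagz → geltavagzzir, pesbuzegb → pesbuzegbbir) double the final consonant and add -ir.
The other patterns: stems whose second-to-last letter is 'm' add -ovi; stems whose second-to-last letter is 'w' or 'z' change the last vowel to 'u'; stems whose second-to-last letter is 'b' or 'h' add -al.
So powgugl → powgugllir.

powgugllir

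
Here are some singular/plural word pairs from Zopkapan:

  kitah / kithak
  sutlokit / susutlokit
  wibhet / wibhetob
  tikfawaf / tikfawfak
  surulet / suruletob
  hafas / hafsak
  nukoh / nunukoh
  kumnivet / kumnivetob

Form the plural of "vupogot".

vuvupogot

kumnivet and sutlokit both end in -t yet inflect differently (kumnivetob, susutlokit), so the final letter is not what conditions the rule; the last vowel is.
"vupogot" has last vowel 'o'. The one such stem in the data (nukoh → nunukoh) repeats the first consonant+vowel as a prefix (as does sutlokit), so the same rule applies.
So vupogot → vuvupogot.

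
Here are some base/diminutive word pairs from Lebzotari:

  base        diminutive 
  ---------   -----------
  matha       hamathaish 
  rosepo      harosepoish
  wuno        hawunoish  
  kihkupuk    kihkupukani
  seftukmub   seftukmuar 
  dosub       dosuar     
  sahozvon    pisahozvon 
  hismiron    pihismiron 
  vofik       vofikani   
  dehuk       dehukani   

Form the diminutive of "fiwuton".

dehuk and seftukmub both have last vowel 'u' yet inflect differently (dehukani, seftukmuar), so the last vowel is not what conditions the rule; the final letter is.
"fiwuton" ends in -n. The stems ending in -n (hismiron → pihismiron, sahozvon → pisahozvon) add the prefix pi-.
So fiwuton → pifiwuton.

pifiwuton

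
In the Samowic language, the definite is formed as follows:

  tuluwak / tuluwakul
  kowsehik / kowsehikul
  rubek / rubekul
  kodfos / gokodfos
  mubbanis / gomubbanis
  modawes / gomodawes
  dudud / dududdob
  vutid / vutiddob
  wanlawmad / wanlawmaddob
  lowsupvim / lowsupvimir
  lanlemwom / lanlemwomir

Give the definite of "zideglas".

kowsehik and mubbanis both have last vowel 'i' yet inflect differently (kowsehikul, gomubbanis), so the last vowel is not what conditions the rule; the final letter is.
"zideglas" ends in -s. The stems ending in -s (kodfos → gokodfos, mubbanis → gomubbanis, modawes → gomodawes) add the prefix go-.
The other patterns: stems ending in -k add -ul; stems ending in -d double the final consonant and add -ob; stems ending in -m add -ir.
So zideglas → gozideglas.

gozideglas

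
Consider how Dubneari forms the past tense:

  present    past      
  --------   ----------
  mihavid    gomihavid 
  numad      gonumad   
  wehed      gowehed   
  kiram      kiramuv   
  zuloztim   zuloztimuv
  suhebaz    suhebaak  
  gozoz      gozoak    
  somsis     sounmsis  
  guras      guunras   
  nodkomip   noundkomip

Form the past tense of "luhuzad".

goluhuzad

numad and kiram both have last vowel 'a' yet inflect differently (gonumad, kiramuv), so the last vowel is not what conditions the rule; the final letter is.
"luhuzad" ends in -d. The stems ending in -d (mihavid → gomihavid, numad → gonumad, wehed → gowehed) add the prefix go-.
The other patterns: stems ending in -m add -uv; stems ending in -z drop the final letter and add -ak; stems ending in -p or -s insert -un- after the first vowel.
So luhuzad → goluhuzad.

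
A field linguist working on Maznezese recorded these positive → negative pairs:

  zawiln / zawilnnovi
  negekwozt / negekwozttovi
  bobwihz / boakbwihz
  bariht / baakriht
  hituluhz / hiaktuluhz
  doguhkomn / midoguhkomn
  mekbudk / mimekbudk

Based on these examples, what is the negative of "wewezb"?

wewezbbovi

"wewezb" has second-to-last letter 'z'. The one such stem in the data (negekwozt → negekwozttovi) doubles the final consonant and adds -ovi (as does zawiln), so the same rule applies.
So wewezb → wewezbbovi.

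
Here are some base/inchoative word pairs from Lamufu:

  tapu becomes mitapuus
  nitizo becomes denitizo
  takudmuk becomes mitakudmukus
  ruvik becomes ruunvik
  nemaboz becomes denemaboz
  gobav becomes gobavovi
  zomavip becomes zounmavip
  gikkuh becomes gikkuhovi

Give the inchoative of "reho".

"reho" begins with r-. The one such stem in the data (ruvik → ruunvik) inserts -un- after the first vowel (as does zomavip), so the same rule applies.
The other patterns: stems beginning with n- add the prefix de-; stems beginning with t- add mi- … -us around the stem; stems beginning with g- add -ovi.
So reho → reunho.

reunho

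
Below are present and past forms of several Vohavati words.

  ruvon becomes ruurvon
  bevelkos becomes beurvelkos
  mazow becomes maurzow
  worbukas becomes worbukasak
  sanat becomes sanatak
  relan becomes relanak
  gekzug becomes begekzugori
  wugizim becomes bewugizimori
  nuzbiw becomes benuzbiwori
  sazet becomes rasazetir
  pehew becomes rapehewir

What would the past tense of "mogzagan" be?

mogzaganak

bevelkos and worbukas both end in -s yet inflect differently (beurvelkos, worbukasak), so the final letter is not what conditions the rule; the last vowel is.
"mogzagan" has last vowel 'a'. The stems whose last vowel is 'a' (worbukas → worbukasak, sanat → sanatak, relan → relanak) add -ak.
So mogzagan → mogzaganak.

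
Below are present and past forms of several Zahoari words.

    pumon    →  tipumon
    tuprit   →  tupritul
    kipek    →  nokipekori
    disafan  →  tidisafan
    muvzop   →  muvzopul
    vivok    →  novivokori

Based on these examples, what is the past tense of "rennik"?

"rennik" ends in -k. The stems ending in -k (vivok → novivokori, kipek → nokipekori) add no- … -ori around the stem.
So rennik → norennikori.

norennikori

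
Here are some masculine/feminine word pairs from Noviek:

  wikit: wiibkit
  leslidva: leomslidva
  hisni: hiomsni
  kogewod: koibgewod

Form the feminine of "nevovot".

hisni and wikit both have last vowel 'i' yet inflect differently (hiomsni, wiibkit), so the last vowel is not what conditions the rule; whether the stem ends in a vowel or a consonant is.
"nevovot" ends in a consonant. The stems ending in a consonant (wikit → wiibkit, kogewod → koibgewod) insert -ib- after the first vowel.
So nevovot → neibvovot.

neibvovot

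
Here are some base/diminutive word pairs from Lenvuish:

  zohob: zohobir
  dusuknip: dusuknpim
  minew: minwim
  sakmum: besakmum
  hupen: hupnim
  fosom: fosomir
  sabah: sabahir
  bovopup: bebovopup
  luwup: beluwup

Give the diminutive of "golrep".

golrpim

dusuknip and bovopup both end in -p yet inflect differently (dusuknpim, bebovopup), so the final letter is not what conditions the rule; the last vowel is.
"golrep" has last vowel 'e'. The stems whose last vowel is 'e' (minew → minwim, hupen → hupnim) delete the last vowel and add -im.
The other patterns: stems whose last vowel is 'a' or 'o' add -ir; stems whose last vowel is 'u' add the prefix be-.
So golrep → golrpim.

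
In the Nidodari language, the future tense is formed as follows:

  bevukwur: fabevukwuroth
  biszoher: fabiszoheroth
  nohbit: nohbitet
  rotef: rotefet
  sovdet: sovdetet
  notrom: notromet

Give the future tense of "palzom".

"palzom" ends in -m. The one such stem in the data (notrom → notromet) adds -et, so the same rule applies.
The other pattern: stems ending in -r add fa- … -oth around the stem.
So palzom → palzomet.

palzomet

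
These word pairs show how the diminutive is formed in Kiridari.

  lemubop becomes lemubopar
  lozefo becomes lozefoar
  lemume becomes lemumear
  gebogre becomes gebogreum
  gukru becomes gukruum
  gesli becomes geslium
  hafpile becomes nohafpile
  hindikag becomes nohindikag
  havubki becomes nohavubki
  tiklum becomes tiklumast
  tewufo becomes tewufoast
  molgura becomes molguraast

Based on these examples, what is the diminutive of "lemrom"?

lemromar

lemume and gebogre both end in -e yet inflect differently (lemumear, gebogreum), so the final letter is not what conditions the rule; the first letter is.
"lemrom" begins with l-. The stems beginning with l- (lemubop → lemubopar, lozefo → lozefoar, lemume → lemumear) add -ar.
The other patterns: stems beginning with g- add -um; stems beginning with h- add the prefix no-; stems beginning with m- or t- add -ast.
So lemrom → lemromar.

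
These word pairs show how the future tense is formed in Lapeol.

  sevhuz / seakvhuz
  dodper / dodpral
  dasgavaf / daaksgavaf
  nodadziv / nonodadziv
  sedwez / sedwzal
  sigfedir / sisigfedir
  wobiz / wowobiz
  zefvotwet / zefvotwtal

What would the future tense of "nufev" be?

wobiz and sedwez both end in -z yet inflect differently (wowobiz, sedwzal), so the final letter is not what conditions the rule; the last vowel is.
"nufev" has last vowel 'e'. The stems whose last vowel is 'e' (sedwez → sedwzal, zefvotwet → zefvotwtal, dodper → dodpral) delete the last vowel and add -al.
So nufev → nufval.

nufval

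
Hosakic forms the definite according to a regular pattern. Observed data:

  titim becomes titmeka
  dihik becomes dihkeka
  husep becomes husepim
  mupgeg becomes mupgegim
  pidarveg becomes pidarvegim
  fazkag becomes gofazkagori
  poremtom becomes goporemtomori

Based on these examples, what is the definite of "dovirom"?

"dovirom" has last vowel 'o'. The one such stem in the data (poremtom → goporemtomori) adds go- … -ori around the stem, so the same rule applies.
The other patterns: stems whose last vowel is 'i' delete the last vowel and add -eka; stems whose last vowel is 'e' add -im.
So dovirom → godoviromori.

godoviromori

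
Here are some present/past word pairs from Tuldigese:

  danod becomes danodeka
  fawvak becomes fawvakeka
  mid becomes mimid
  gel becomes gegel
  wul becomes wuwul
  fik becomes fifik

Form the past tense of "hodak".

hodakeka

"hodak" has 2 vowels. The stems with 2 vowels (danod → danodeka, fawvak → fawvakeka) add -eka.
So hodak → hodakeka.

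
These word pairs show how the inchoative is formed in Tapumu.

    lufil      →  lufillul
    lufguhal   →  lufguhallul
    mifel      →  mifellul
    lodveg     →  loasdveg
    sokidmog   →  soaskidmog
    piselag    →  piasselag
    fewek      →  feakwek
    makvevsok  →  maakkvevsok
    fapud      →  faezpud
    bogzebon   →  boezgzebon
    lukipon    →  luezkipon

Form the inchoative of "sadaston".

mifel and lodveg both have last vowel 'e' yet inflect differently (mifellul, loasdveg), so the last vowel is not what conditions the rule; the final letter is.
"sadaston" ends in -n. The stems ending in -n (bogzebon → boezgzebon, lukipon → luezkipon) insert -ez- after the first vowel.
The other patterns: stems ending in -l double the final consonant and add -ul; stems ending in -g insert -as- after the first vowel; stems ending in -k insert -ak- after the first vowel.
So sadaston → saezdaston.

saezdaston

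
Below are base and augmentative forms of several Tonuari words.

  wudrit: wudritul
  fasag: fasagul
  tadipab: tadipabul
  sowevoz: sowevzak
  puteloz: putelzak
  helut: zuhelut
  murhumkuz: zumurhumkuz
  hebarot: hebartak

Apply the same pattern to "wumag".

sowevoz and murhumkuz both end in -z yet inflect differently (sowevzak, zumurhumkuz), so the final letter is not what conditions the rule; the last vowel is.
"wumag" has last vowel 'a'. The stems whose last vowel is 'a' (fasag → fasagul, tadipab → tadipabul) add -ul.
The other patterns: stems whose last vowel is 'o' delete the last vowel and add -ak; stems whose last vowel is 'u' add the prefix zu-.
So wumag → wumagul.

wumagul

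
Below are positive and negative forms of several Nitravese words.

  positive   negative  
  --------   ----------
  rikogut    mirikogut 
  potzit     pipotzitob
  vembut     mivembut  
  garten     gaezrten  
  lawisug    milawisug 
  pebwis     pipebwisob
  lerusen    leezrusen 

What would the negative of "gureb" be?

guezreb

potzit and vembut both end in -t yet inflect differently (pipotzitob, mivembut), so the final letter is not what conditions the rule; the last vowel is.
"gureb" has last vowel 'e'. The stems whose last vowel is 'e' (lerusen → leezrusen, garten → gaezrten) insert -ez- after the first vowel.
So gureb → guezreb.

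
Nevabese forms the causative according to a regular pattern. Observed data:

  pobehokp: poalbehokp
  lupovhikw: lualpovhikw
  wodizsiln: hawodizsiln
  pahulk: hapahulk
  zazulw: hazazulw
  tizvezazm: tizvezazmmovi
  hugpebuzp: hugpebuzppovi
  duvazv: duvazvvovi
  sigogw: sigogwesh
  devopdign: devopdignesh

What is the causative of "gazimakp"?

gaalzimakp

lupovhikw and zazulw both end in -w yet inflect differently (lualpovhikw, hazazulw), so the final letter is not what conditions the rule; the second-to-last letter is.
"gazimakp" has second-to-last letter 'k'. The stems whose second-to-last letter is 'k' (pobehokp → poalbehokp, lupovhikw → lualpovhikw) insert -al- after the first vowel.
The other patterns: stems whose second-to-last letter is 'l' add the prefix ha-; stems whose second-to-last letter is 'z' double the final consonant and add -ovi; stems whose second-to-last letter is 'g' add -esh.
So gazimakp → gaalzimakp.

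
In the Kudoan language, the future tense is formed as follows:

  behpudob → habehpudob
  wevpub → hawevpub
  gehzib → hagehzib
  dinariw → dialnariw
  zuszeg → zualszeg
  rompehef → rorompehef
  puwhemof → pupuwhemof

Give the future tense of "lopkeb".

halopkeb

gehzib and dinariw both have last vowel 'i' yet inflect differently (hagehzib, dialnariw), so the last vowel is not what conditions the rule; the final letter is.
"lopkeb" ends in -b. The stems ending in -b (behpudob → habehpudob, wevpub → hawevpub, gehzib → hagehzib) add the prefix ha-.
So lopkeb → halopkeb.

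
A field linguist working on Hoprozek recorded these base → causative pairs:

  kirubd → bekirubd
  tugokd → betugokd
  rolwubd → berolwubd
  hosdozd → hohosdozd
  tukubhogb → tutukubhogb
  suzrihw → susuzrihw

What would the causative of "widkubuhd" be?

wiwidkubuhd

tugokd and hosdozd both end in -d yet inflect differently (betugokd, hohosdozd), so the final letter is not what conditions the rule; the second-to-last letter is.
"widkubuhd" has second-to-last letter 'h'. The one such stem in the data (suzrihw → susuzrihw) repeats the first consonant+vowel as a prefix (as do hosdozd, tukubhogb), so the same rule applies.
The other pattern: stems whose second-to-last letter is 'b' or 'k' add the prefix be-.
So widkubuhd → wiwidkubuhd.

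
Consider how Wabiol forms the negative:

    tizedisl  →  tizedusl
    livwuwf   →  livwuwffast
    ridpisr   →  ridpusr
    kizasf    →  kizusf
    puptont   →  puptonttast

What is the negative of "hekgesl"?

"hekgesl" has second-to-last letter 's'. The stems whose second-to-last letter is 's' (kizasf → kizusf, ridpisr → ridpusr, tizedisl → tizedusl) change the last vowel to 'u'.
So hekgesl → hekgusl.

hekgusl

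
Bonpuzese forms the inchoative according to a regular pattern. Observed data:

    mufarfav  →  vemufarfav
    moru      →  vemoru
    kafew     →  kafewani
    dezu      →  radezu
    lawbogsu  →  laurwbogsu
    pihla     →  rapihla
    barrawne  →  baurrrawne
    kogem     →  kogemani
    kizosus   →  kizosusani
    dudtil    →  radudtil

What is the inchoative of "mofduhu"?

moru and lawbogsu both end in -u yet inflect differently (vemoru, laurwbogsu), so the final letter is not what conditions the rule; the first letter is.
"mofduhu" begins with m-. The stems beginning with m- (mufarfav → vemufarfav, moru → vemoru) add the prefix ve-.
So mofduhu → vemofduhu.

vemofduhu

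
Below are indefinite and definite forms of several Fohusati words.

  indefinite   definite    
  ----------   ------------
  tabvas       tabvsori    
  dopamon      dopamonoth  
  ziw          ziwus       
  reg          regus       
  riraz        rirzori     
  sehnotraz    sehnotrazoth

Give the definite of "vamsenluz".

"vamsenluz" has 3 vowels. The stems with 3 vowels (dopamon → dopamonoth, sehnotraz → sehnotrazoth) add -oth.
So vamsenluz → vamsenluzoth.

vamsenluzoth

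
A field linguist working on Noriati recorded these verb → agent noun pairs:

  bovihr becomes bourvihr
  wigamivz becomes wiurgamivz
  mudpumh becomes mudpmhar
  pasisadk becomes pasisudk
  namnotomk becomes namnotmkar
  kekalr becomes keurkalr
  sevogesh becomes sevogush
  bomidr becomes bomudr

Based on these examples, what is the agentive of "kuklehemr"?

"kuklehemr" has second-to-last letter 'm'. The stems whose second-to-last letter is 'm' (mudpumh → mudpmhar, namnotomk → namnotmkar) delete the last vowel and add -ar.
So kuklehemr → kuklehmrar.

kuklehmrar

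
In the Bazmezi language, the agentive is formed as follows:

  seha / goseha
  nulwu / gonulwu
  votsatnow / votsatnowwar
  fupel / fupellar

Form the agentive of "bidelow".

bidelowwar

"bidelow" ends in a consonant. The stems ending in a consonant (votsatnow → votsatnowwar, fupel → fupellar) double the final consonant and add -ar.
The other pattern: stems ending in a vowel add the prefix go-.
So bidelow → bidelowwar.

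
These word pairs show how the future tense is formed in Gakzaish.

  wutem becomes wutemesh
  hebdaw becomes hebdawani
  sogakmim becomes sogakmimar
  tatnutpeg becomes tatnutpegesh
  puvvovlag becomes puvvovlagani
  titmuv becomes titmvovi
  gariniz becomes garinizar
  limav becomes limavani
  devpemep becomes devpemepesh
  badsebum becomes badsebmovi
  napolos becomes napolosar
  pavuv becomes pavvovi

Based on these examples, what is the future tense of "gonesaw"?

gonesawani

"gonesaw" has last vowel 'a'. The stems whose last vowel is 'a' (limav → limavani, hebdaw → hebdawani, puvvovlag → puvvovlagani) add -ani.
So gonesaw → gonesawani.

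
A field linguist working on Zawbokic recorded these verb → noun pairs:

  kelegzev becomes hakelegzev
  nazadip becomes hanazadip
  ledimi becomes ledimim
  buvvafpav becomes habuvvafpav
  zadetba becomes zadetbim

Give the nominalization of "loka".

lokim

"loka" ends in a vowel. The stems ending in a vowel (ledimi → ledimim, zadetba → zadetbim) drop the final letter and add -im.
The other pattern: stems ending in a consonant add the prefix ha-.
So loka → lokim.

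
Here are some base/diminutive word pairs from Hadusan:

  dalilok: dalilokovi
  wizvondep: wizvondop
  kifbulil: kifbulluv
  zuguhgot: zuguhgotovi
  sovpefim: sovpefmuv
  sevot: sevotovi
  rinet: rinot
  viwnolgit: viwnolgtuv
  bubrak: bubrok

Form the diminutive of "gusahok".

sevot and viwnolgit both end in -t yet inflect differently (sevotovi, viwnolgtuv), so the final letter is not what conditions the rule; the last vowel is.
"gusahok" has last vowel 'o'. The stems whose last vowel is 'o' (dalilok → dalilokovi, sevot → sevotovi, zuguhgot → zuguhgotovi) add -ovi.
So gusahok → gusahokovi.

gusahokovi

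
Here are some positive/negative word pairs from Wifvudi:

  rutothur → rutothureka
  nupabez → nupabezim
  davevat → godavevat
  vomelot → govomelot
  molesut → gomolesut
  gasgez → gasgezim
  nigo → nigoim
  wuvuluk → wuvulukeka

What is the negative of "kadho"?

nigo and vomelot both have last vowel 'o' yet inflect differently (nigoim, govomelot), so the last vowel is not what conditions the rule; the final letter is.
"kadho" ends in -o. The one such stem in the data (nigo → nigoim) adds -im, so the same rule applies.
The other patterns: stems ending in -t add the prefix go-; stems ending in -k or -r add -eka.
So kadho → kadhoim.

kadhoim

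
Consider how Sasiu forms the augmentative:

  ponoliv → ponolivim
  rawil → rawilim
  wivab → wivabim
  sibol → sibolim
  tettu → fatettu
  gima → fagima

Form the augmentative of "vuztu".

favuztu

wivab and gima both have last vowel 'a' yet inflect differently (wivabim, fagima), so the last vowel is not what conditions the rule; whether the stem ends in a vowel or a consonant is.
"vuztu" ends in a vowel. The stems ending in a vowel (tettu → fatettu, gima → fagima) add the prefix fa-.
So vuztu → favuztu.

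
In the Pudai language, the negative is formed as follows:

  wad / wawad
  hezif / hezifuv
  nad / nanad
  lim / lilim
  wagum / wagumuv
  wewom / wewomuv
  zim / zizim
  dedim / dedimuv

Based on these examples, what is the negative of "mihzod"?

mihzoduv

zim and dedim both end in -m yet inflect differently (zizim, dedimuv), so the final letter is not what conditions the rule; the number of vowels is.
"mihzod" has 2 vowels. The stems with 2 vowels (dedim → dedimuv, wewom → wewomuv, wagum → wagumuv) add -uv.
The other pattern: stems with 1 vowel repeat the first consonant+vowel as a prefix.
So mihzod → mihzoduv.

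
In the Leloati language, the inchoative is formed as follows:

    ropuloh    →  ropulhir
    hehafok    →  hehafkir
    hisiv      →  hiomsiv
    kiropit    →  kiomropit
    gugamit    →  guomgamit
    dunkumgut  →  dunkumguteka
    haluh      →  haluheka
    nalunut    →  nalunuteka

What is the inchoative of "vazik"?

kiropit and dunkumgut both end in -t yet inflect differently (kiomropit, dunkumguteka), so the final letter is not what conditions the rule; the last vowel is.
"vazik" has last vowel 'i'. The stems whose last vowel is 'i' (hisiv → hiomsiv, kiropit → kiomropit, gugamit → guomgamit) insert -om- after the first vowel.
So vazik → vaomzik.

vaomzik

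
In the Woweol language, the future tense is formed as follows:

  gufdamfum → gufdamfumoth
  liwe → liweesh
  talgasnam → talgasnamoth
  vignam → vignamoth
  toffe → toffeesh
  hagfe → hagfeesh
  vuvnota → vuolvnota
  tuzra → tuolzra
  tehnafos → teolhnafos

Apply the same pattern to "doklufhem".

talgasnam and vuvnota both have last vowel 'a' yet inflect differently (talgasnamoth, vuolvnota), so the last vowel is not what conditions the rule; the final letter is.
"doklufhem" ends in -m. The stems ending in -m (talgasnam → talgasnamoth, gufdamfum → gufdamfumoth, vignam → vignamoth) add -oth.
The other patterns: stems ending in -e add -esh; stems ending in -a or -s insert -ol- after the first vowel.
So doklufhem → doklufhemoth.

doklufhemoth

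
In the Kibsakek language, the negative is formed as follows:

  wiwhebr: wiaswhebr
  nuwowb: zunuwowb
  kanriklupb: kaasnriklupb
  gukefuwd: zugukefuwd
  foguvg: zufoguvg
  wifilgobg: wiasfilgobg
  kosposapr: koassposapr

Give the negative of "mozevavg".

"mozevavg" has second-to-last letter 'v'. The one such stem in the data (foguvg → zufoguvg) adds the prefix zu-, so the same rule applies.
So mozevavg → zumozevavg.

zumozevavg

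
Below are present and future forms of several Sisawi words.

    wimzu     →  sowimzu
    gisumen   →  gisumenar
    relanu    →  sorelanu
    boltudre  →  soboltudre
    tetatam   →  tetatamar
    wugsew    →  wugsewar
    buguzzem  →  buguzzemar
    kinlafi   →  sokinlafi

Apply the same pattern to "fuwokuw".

fuwokuwar

boltudre and wugsew both have last vowel 'e' yet inflect differently (soboltudre, wugsewar), so the last vowel is not what conditions the rule; whether the stem ends in a vowel or a consonant is.
"fuwokuw" ends in a consonant. The stems ending in a consonant (wugsew → wugsewar, tetatam → tetatamar, buguzzem → buguzzemar) add -ar.
So fuwokuw → fuwokuwar.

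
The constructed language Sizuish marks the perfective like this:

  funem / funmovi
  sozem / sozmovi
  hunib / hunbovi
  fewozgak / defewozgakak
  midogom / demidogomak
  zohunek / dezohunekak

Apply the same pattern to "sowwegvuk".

funem and midogom both end in -m yet inflect differently (funmovi, demidogomak), so the final letter is not what conditions the rule; the number of vowels is.
"sowwegvuk" has 3 vowels. The stems with 3 vowels (fewozgak → defewozgakak, midogom → demidogomak, zohunek → dezohunekak) add de- … -ak around the stem.
The other pattern: stems with 2 vowels delete the last vowel and add -ovi.
So sowwegvuk → desowwegvukak.

desowwegvukak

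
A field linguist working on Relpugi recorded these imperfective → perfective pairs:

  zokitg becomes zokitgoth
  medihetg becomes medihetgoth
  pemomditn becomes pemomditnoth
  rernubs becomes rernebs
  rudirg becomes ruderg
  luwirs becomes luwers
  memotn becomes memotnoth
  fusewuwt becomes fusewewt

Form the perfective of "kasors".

kasers

medihetg and rudirg both end in -g yet inflect differently (medihetgoth, ruderg), so the final letter is not what conditions the rule; the second-to-last letter is.
"kasors" has second-to-last letter 'r'. The stems whose second-to-last letter is 'r' (rudirg → ruderg, luwirs → luwers) change the last vowel to 'e'.
The other pattern: stems whose second-to-last letter is 't' add -oth.
So kasors → kasers.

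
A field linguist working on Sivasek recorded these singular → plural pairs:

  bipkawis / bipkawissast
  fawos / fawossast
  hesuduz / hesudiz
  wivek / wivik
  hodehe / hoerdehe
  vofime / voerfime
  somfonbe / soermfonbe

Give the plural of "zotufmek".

vofime and wivek both have last vowel 'e' yet inflect differently (voerfime, wivik), so the last vowel is not what conditions the rule; the final letter is.
"zotufmek" ends in -k. The one such stem in the data (wivek → wivik) changes the last vowel to 'i' (as does hesuduz), so the same rule applies.
The other patterns: stems ending in -s double the final consonant and add -ast; stems ending in -e insert -er- after the first vowel.
So zotufmek → zotufmik.

zotufmik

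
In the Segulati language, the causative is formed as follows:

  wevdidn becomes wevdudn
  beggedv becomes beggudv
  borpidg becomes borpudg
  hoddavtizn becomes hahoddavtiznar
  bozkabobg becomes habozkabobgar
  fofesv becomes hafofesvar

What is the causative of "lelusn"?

halelusnar

wevdidn and hoddavtizn both end in -n yet inflect differently (wevdudn, hahoddavtiznar), so the final letter is not what conditions the rule; the second-to-last letter is.
"lelusn" has second-to-last letter 's'. The one such stem in the data (fofesv → hafofesvar) adds ha- … -ar around the stem, so the same rule applies.
So lelusn → halelusnar.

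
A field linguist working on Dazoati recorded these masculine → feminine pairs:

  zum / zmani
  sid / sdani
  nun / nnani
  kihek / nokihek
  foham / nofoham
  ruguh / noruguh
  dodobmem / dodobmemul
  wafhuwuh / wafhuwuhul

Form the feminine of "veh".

"veh" has 1 vowel. The stems with 1 vowel (zum → zmani, sid → sdani, nun → nnani) delete the last vowel and add -ani.
So veh → vhani.

vhani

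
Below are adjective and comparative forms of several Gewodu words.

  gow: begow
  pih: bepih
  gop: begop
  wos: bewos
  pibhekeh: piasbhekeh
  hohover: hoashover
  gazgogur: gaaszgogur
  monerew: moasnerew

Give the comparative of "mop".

bemop

"mop" has 1 vowel. The stems with 1 vowel (pih → bepih, gop → begop, gow → begow) add the prefix be-.
The other pattern: stems with 3 vowels insert -as- after the first vowel.
So mop → bemop.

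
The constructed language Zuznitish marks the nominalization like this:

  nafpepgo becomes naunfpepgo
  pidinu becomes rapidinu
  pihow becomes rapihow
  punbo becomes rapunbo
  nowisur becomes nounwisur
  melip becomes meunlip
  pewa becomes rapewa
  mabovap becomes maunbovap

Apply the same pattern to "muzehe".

punbo and nafpepgo both end in -o yet inflect differently (rapunbo, naunfpepgo), so the final letter is not what conditions the rule; the first letter is.
"muzehe" begins with m-. The stems beginning with m- (melip → meunlip, mabovap → maunbovap) insert -un- after the first vowel.
The other pattern: stems beginning with p- add the prefix ra-.
So muzehe → muunzehe.

muunzehe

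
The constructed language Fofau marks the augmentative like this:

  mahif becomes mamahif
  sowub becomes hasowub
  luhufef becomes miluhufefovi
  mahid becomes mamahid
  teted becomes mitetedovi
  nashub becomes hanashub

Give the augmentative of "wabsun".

"wabsun" has last vowel 'u'. The stems whose last vowel is 'u' (sowub → hasowub, nashub → hanashub) add the prefix ha-.
The other patterns: stems whose last vowel is 'e' add mi- … -ovi around the stem; stems whose last vowel is 'i' repeat the first consonant+vowel as a prefix.
So wabsun → hawabsun.

hawabsun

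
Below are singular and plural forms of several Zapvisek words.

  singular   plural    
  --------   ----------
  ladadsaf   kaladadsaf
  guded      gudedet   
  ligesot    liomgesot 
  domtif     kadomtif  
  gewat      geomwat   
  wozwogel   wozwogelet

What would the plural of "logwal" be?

ladadsaf and gewat both have last vowel 'a' yet inflect differently (kaladadsaf, geomwat), so the last vowel is not what conditions the rule; the final letter is.
"logwal" ends in -l. The one such stem in the data (wozwogel → wozwogelet) adds -et, so the same rule applies.
So logwal → logwalet.

logwalet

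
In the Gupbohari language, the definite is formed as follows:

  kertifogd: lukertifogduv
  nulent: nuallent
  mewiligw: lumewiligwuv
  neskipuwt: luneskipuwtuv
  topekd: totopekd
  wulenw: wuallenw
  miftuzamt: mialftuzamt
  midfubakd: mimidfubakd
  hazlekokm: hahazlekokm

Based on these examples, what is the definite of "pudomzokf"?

pupudomzokf

miftuzamt and neskipuwt both end in -t yet inflect differently (mialftuzamt, luneskipuwtuv), so the final letter is not what conditions the rule; the second-to-last letter is.
"pudomzokf" has second-to-last letter 'k'. The stems whose second-to-last letter is 'k' (hazlekokm → hahazlekokm, topekd → totopekd, midfubakd → mimidfubakd) repeat the first consonant+vowel as a prefix.
The other patterns: stems whose second-to-last letter is 'm' or 'n' insert -al- after the first vowel; stems whose second-to-last letter is 'g' or 'w' add lu- … -uv around the stem.
So pudomzokf → pupudomzokf.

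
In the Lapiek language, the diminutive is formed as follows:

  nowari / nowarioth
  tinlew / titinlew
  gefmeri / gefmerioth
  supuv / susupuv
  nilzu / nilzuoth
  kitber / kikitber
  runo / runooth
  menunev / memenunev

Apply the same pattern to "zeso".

zesooth

nilzu and supuv both have last vowel 'u' yet inflect differently (nilzuoth, susupuv), so the last vowel is not what conditions the rule; whether the stem ends in a vowel or a consonant is.
"zeso" ends in a vowel. The stems ending in a vowel (nilzu → nilzuoth, nowari → nowarioth, gefmeri → gefmerioth) add -oth.
So zeso → zesooth.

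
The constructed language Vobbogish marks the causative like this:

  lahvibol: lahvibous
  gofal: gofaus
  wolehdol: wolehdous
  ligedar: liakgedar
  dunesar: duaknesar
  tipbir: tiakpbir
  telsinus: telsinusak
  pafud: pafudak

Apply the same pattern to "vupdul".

vupduus

"vupdul" ends in -l. The stems ending in -l (lahvibol → lahvibous, gofal → gofaus, wolehdol → wolehdous) drop the final letter and add -us.
The other patterns: stems ending in -r insert -ak- after the first vowel; stems ending in -d or -s add -ak.
So vupdul → vupduus.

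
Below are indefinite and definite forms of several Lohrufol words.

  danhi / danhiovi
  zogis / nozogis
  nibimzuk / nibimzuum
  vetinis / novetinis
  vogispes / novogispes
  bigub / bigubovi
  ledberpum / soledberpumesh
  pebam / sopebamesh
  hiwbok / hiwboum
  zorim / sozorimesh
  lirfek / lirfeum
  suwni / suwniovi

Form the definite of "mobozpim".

somobozpimesh

zorim and zogis both have last vowel 'i' yet inflect differently (sozorimesh, nozogis), so the last vowel is not what conditions the rule; the final letter is.
"mobozpim" ends in -m. The stems ending in -m (pebam → sopebamesh, zorim → sozorimesh, ledberpum → soledberpumesh) add so- … -esh around the stem.
So mobozpim → somobozpimesh.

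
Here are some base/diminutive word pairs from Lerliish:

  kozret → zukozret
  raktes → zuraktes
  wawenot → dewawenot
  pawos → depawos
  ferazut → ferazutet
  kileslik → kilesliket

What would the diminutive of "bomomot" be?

kozret and wawenot both end in -t yet inflect differently (zukozret, dewawenot), so the final letter is not what conditions the rule; the last vowel is.
"bomomot" has last vowel 'o'. The stems whose last vowel is 'o' (wawenot → dewawenot, pawos → depawos) add the prefix de-.
So bomomot → debomomot.

debomomot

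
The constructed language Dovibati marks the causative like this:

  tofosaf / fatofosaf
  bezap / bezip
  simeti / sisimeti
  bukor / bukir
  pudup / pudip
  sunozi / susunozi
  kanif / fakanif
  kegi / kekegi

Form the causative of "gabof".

fagabof

"gabof" ends in -f. The stems ending in -f (kanif → fakanif, tofosaf → fatofosaf) add the prefix fa-.
The other patterns: stems ending in -i repeat the first consonant+vowel as a prefix; stems ending in -p or -r change the last vowel to 'i'.
So gabof → fagabof.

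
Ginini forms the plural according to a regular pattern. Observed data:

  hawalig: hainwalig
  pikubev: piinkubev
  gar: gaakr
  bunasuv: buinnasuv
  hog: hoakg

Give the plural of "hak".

"hak" has 1 vowel. The stems with 1 vowel (gar → gaakr, hog → hoakg) insert -ak- after the first vowel.
So hak → haakk.

haakk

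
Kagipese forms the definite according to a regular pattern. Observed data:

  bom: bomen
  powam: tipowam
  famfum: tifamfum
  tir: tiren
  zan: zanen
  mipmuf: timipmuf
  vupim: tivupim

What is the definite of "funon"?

bom and powam both end in -m yet inflect differently (bomen, tipowam), so the final letter is not what conditions the rule; the number of vowels is.
"funon" has 2 vowels. The stems with 2 vowels (powam → tipowam, mipmuf → timipmuf, vupim → tivupim) add the prefix ti-.
So funon → tifunon.

tifunon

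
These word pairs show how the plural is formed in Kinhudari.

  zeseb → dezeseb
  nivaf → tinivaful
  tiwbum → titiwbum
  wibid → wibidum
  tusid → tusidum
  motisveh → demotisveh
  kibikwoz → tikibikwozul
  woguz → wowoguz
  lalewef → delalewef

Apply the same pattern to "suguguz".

susuguguz

nivaf and lalewef both end in -f yet inflect differently (tinivaful, delalewef), so the final letter is not what conditions the rule; the last vowel is.
"suguguz" has last vowel 'u'. The stems whose last vowel is 'u' (tiwbum → titiwbum, woguz → wowoguz) repeat the first consonant+vowel as a prefix.
The other patterns: stems whose last vowel is 'i' add -um; stems whose last vowel is 'a' or 'o' add ti- … -ul around the stem; stems whose last vowel is 'e' add the prefix de-.
So suguguz → susuguguz.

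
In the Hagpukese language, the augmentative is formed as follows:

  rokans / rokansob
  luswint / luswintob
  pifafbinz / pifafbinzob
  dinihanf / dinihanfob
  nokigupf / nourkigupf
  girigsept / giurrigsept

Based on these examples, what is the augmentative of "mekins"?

"mekins" has second-to-last letter 'n'. The stems whose second-to-last letter is 'n' (rokans → rokansob, luswint → luswintob, pifafbinz → pifafbinzob) add -ob.
The other pattern: stems whose second-to-last letter is 'p' insert -ur- after the first vowel.
So mekins → mekinsob.

mekinsob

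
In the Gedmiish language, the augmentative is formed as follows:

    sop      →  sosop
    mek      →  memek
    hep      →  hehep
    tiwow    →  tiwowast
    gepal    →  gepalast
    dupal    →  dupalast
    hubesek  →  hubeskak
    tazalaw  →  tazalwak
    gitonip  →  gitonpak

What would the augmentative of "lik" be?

mek and hubesek both end in -k yet inflect differently (memek, hubeskak), so the final letter is not what conditions the rule; the number of vowels is.
"lik" has 1 vowel. The stems with 1 vowel (sop → sosop, mek → memek, hep → hehep) repeat the first consonant+vowel as a prefix.
The other patterns: stems with 2 vowels add -ast; stems with 3 vowels delete the last vowel and add -ak.
So lik → lilik.

lilik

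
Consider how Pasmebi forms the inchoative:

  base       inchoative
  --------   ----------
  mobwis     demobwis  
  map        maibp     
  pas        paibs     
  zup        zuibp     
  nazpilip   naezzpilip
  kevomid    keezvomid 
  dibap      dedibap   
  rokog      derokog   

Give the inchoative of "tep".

teibp

"tep" has 1 vowel. The stems with 1 vowel (zup → zuibp, pas → paibs, map → maibp) insert -ib- after the first vowel.
The other patterns: stems with 2 vowels add the prefix de-; stems with 3 vowels insert -ez- after the first vowel.
So tep → teibp.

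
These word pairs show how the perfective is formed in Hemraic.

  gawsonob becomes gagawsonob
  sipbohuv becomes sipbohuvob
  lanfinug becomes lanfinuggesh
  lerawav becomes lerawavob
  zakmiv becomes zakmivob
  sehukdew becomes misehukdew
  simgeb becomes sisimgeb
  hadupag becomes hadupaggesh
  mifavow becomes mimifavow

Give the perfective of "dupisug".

simgeb and sehukdew both have last vowel 'e' yet inflect differently (sisimgeb, misehukdew), so the last vowel is not what conditions the rule; the final letter is.
"dupisug" ends in -g. The stems ending in -g (hadupag → hadupaggesh, lanfinug → lanfinuggesh) double the final consonant and add -esh.
So dupisug → dupisuggesh.

dupisuggesh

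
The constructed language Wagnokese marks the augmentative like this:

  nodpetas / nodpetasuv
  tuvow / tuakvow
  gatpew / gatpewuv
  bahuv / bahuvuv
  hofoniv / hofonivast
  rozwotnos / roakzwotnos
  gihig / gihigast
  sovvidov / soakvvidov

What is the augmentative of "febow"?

hofoniv and sovvidov both end in -v yet inflect differently (hofonivast, soakvvidov), so the final letter is not what conditions the rule; the last vowel is.
"febow" has last vowel 'o'. The stems whose last vowel is 'o' (rozwotnos → roakzwotnos, sovvidov → soakvvidov, tuvow → tuakvow) insert -ak- after the first vowel.
So febow → feakbow.

feakbow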